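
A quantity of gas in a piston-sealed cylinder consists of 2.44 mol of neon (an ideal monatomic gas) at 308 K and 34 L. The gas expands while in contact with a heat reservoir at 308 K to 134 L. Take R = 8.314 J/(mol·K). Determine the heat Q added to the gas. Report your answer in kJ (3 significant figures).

Q ≈ 8.57 kJ

Isothermal ⇒ ΔU = 0, so Q = W = nRT ln(V₂/V₁).
Q = (2.44)(8.314)(308) ln(134/34) = 6248 × 1.371 = 8569 J.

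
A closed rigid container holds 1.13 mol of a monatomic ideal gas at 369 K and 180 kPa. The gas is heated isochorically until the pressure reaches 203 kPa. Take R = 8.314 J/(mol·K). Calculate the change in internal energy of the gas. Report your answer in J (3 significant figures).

ΔU ≈ 664 J

Constant volume ⇒ W = 0, so Q = ΔU = nCᵥΔT with Cᵥ = 3R/2 = 12.47 J/(mol·K).
At constant V, T₂/T₁ = P₂/P₁ ⇒ ΔT = T₁(P₂/P₁ − 1) = 369·(203/180 − 1) = 47.15 K.
ΔU = (1.13)(12.47)(47.15) = 664.4 J.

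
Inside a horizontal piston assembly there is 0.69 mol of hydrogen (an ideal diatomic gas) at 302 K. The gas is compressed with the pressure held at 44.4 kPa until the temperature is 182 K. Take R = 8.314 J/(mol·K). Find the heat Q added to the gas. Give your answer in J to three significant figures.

Q ≈ -2410 J

Isobaric: W = nRΔT = (0.69)(8.314)(-120) = -688.4 J.
ΔU = nCᵥΔT with Cᵥ = 5R/2: ΔU = (0.69)(20.79)(-120) = -1721 J.
Q = ΔU + W = -1721 − 688.4 = -2409 J.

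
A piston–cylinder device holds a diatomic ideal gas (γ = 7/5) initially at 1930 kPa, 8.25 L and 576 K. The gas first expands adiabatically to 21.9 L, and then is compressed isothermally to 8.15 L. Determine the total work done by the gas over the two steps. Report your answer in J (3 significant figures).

W_total ≈ 2220 J

Step 1 (adiabatic): W = (P₁V₁ − P₂V₂)/(γ−1) = (15922 − 10775)/0.4 = 12869 J.
After step 1: P = 492 kPa, V = 21.9 L, T = 389.8 K.
Step 2 (isothermal): W = P₁V₁ ln(V₂/V₁) = (10775) ln(8.15/21.9) = -10651 J.
W_total = 12869 − 10651 = 2218 J.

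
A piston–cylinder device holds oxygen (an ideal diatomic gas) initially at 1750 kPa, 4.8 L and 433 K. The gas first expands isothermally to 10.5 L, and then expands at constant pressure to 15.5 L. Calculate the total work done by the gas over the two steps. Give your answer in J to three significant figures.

W_total ≈ 10600 J

Step 1 (isothermal): W = P₁V₁ ln(V₂/V₁) = (8400) ln(10.5/4.8) = 6575 J.
After step 1: P = 800 kPa, V = 10.5 L, T = 433 K.
Step 2 (isobaric): W = PΔV = (800 kPa)(15.5 − 10.5 L) = 4000 J.
W_total = 6575 + 4000 = 10575 J.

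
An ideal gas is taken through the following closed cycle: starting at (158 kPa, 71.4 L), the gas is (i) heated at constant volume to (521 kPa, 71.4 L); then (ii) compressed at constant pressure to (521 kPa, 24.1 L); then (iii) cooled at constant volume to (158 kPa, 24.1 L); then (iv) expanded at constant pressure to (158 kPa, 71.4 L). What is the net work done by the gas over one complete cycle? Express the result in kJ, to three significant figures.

W_net ≈ -17.2 kJ

Constant-volume legs do no work.
W(ii) = (521)(24.1 − 71.4) = -24643 J; W(iv) = (158)(71.4 − 24.1) = 7473 J.
W_net = -24643 + 7473 = -17170 J (the counter-clockwise enclosed area).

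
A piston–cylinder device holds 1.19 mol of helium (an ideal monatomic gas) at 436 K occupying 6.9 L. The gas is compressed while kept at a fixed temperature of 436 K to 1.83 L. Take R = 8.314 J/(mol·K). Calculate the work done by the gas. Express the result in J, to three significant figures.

W ≈ -5730 J

Isothermal: W = nRT ln(V₂/V₁).
W = (1.19)(8.314)(436) × ln(1.83/6.9)
  = 4314 × -1.327
W_by_gas = -5725 J.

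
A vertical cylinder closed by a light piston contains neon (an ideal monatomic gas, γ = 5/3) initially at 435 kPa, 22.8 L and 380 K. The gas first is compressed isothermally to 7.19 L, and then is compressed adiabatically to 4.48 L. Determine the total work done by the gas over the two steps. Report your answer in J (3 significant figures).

W_total ≈ -17000 J

Step 1 (isothermal): W = P₁V₁ ln(V₂/V₁) = (9918) ln(7.19/22.8) = -11446 J.
After step 1: P = 1379 kPa, V = 7.19 L, T = 380 K.
Step 2 (adiabatic): W = (P₁V₁ − P₂V₂)/(γ−1) = (9918 − 13595)/0.667 = -5516 J.
W_total = -11446 − 5516 = -16962 J.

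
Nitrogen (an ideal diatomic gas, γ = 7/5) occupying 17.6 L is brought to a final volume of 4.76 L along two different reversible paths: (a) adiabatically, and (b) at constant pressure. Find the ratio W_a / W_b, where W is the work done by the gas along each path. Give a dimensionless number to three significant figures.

W_a / W_b ≈ 2.35

Path (a) adiabatic: W = P₁V₁(1 − (V₁/V₂)^(γ−1))/(γ−1) → W_a/(P₁V₁) = -1.718.
Path (b) isobaric: W = P₁(V₂ − V₁) → W_b/(P₁V₁) = -0.7295.
W_a / W_b = -1.718 / -0.7295 = 2.355.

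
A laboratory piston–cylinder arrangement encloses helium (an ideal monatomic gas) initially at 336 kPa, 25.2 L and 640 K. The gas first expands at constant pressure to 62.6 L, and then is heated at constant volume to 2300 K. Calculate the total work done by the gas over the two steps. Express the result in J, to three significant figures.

W_total ≈ 12600 J

Step 1 (isobaric): W = PΔV = (336 kPa)(62.6 − 25.2 L) = 12566 J.
Step 2 (isochoric): W = 0 (constant volume).
W_total = 12566 + 0 = 12566 J.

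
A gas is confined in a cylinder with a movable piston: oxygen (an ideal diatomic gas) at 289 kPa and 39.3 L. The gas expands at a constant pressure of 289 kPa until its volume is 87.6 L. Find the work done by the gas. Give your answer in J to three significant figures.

Isobaric: W = P ΔV.
W = (289 kPa)(87.6 − 39.3 L) = (289)(48.3) = 13959 J.

W ≈ 14000 J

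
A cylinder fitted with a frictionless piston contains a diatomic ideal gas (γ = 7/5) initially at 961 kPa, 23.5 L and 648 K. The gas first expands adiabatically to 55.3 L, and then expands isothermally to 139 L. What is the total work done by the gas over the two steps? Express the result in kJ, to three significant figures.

W_total ≈ 31.1 kJ

Step 1 (adiabatic): W = (P₁V₁ − P₂V₂)/(γ−1) = (22584 − 16037)/0.4 = 16366 J.
After step 1: P = 290 kPa, V = 55.3 L, T = 460.2 K.
Step 2 (isothermal): W = P₁V₁ ln(V₂/V₁) = (16037) ln(139/55.3) = 14781 J.
W_total = 16366 + 14781 = 31147 J.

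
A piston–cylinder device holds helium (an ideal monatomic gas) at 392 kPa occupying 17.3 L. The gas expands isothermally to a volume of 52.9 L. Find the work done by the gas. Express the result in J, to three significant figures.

Isothermal: W = nRT ln(V₂/V₁) = P₁V₁ ln(V₂/V₁).
P₁V₁ = (392 kPa)(17.3 L) = 6782 J.
W = 6782 × ln(52.9/17.3) = 6782 × 1.118
W_by_gas = 7580 J.

W ≈ 7580 J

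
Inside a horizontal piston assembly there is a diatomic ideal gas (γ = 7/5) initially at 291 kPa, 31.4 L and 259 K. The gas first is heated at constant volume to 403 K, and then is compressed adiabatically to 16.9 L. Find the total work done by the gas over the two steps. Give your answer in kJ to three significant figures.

Step 1 (isochoric): W = 0 (constant volume).
After step 1: P = 452.8 kPa (V unchanged).
Step 2 (adiabatic): W = (P₁V₁ − P₂V₂)/(γ−1) = (14218 − 18216)/0.4 = -9995 J.
W_total = 0 − 9995 = -9995 J.

W_total ≈ -10.0 kJ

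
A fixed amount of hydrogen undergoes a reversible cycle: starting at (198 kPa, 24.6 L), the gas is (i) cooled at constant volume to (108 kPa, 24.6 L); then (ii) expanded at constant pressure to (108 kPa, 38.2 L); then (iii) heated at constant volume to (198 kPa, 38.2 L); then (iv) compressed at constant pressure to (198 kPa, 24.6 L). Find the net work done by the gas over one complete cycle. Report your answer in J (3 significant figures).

W_net ≈ -1220 J

Constant-volume legs do no work.
W(ii) = (108)(38.2 − 24.6) = 1469 J; W(iv) = (198)(24.6 − 38.2) = -2693 J.
W_net = 1469 − 2693 = -1224 J (the counter-clockwise enclosed area).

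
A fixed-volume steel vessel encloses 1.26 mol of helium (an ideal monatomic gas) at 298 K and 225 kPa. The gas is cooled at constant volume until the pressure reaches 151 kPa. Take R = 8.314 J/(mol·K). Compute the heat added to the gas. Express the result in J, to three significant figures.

Constant volume ⇒ W = 0, so Q = ΔU = nCᵥΔT with Cᵥ = 3R/2 = 12.47 J/(mol·K).
At constant V, T₂/T₁ = P₂/P₁ ⇒ ΔT = T₁(P₂/P₁ − 1) = 298·(151/225 − 1) = -98.01 K.
ΔU = (1.26)(12.47)(-98.01) = -1540 J.

Q ≈ -1540 J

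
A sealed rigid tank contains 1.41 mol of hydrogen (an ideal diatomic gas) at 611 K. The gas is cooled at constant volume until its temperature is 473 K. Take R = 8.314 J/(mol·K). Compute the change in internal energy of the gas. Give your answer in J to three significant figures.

ΔU ≈ -4040 J

Constant volume ⇒ W = 0, so Q = ΔU = nCᵥΔT with Cᵥ = 5R/2 = 20.79 J/(mol·K).
ΔU = (1.41)(20.79)(473 − 611) = -4044 J.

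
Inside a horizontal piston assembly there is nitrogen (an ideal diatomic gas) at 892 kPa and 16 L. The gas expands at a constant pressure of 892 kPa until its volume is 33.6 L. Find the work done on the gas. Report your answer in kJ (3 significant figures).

Isobaric: W = P ΔV.
W = (892 kPa)(33.6 − 16 L) = (892)(17.6) = 15699 J.
Work on gas = −W_by = -15699 J.

W ≈ -15.7 kJ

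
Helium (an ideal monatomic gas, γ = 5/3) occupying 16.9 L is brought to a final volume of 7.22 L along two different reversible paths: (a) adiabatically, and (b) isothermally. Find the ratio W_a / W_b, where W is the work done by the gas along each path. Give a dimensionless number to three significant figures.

Path (a) adiabatic: W = P₁V₁(1 − (V₁/V₂)^(γ−1))/(γ−1) → W_a/(P₁V₁) = -1.144.
Path (b) isothermal: W = P₁V₁ ln(V₂/V₁) → W_b/(P₁V₁) = -0.8505.
W_a / W_b = -1.144 / -0.8505 = 1.346.

W_a / W_b ≈ 1.35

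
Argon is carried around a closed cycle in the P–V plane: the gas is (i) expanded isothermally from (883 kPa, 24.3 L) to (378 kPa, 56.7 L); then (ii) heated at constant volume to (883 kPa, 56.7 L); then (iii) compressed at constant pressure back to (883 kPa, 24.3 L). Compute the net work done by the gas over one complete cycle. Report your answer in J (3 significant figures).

W_net ≈ -10400 J

Leg (i): W = PᵢVᵢ ln(V_f/Vᵢ) = (21457) ln(56.7/24.3) = 18180 J.
Leg (ii): W = 0.
Leg (iii): W = PΔV = (883)(24.3 − 56.7) = -28609 J.
W_net = 18180 − 28609 = -10429 J.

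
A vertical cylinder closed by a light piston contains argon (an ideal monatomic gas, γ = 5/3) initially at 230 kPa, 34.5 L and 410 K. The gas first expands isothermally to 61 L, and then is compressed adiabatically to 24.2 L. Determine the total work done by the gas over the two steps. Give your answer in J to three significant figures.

W_total ≈ -5620 J

Step 1 (isothermal): W = P₁V₁ ln(V₂/V₁) = (7935) ln(61/34.5) = 4522 J.
After step 1: P = 130.1 kPa, V = 61 L, T = 410 K.
Step 2 (adiabatic): W = (P₁V₁ − P₂V₂)/(γ−1) = (7935 − 14697)/0.667 = -10143 J.
W_total = 4522 − 10143 = -5620 J.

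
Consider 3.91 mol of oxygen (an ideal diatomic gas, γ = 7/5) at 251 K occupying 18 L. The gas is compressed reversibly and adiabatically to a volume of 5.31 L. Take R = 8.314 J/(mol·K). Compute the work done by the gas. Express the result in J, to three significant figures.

Adiabatic: TV^(γ−1) = const with γ = 7/5.
T₂ = T₁ (V₁/V₂)^(γ−1) = 251 × (18/5.31)^0.4 = 251 × 1.63 = 409 K.
W_by = nCᵥ(T₁ − T₂) = (3.91)(20.79)(251 − 409) = -12842 J.

W ≈ -12800 J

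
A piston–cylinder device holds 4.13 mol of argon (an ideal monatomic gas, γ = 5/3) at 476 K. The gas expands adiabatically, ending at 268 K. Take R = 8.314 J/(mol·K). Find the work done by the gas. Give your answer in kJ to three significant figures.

W ≈ 10.7 kJ

Adiabatic ⇒ Q = 0, so W_by = −ΔU = nCᵥ(T₁ − T₂).
Cᵥ = 3R/2 = 12.47 J/(mol·K).
W = (4.13)(12.47)(476 − 268) = 10713 J.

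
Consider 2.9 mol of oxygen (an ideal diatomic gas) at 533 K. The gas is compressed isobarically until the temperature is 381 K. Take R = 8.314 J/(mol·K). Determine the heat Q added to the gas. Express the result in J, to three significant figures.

Q ≈ -12800 J

Isobaric: W = nRΔT = (2.9)(8.314)(-152) = -3665 J.
ΔU = nCᵥΔT with Cᵥ = 5R/2: ΔU = (2.9)(20.79)(-152) = -9162 J.
Q = ΔU + W = -9162 − 3665 = -12827 J.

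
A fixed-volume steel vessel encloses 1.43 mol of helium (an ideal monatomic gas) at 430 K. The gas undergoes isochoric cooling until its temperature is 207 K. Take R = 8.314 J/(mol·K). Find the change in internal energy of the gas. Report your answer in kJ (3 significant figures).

ΔU ≈ -3.98 kJ

Constant volume ⇒ W = 0, so Q = ΔU = nCᵥΔT with Cᵥ = 3R/2 = 12.47 J/(mol·K).
ΔU = (1.43)(12.47)(207 − 430) = -3977 J.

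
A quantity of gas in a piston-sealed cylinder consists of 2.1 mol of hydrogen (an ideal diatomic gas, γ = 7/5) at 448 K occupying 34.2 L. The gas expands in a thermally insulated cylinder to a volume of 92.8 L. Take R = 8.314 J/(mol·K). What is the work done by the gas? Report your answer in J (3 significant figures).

Adiabatic: TV^(γ−1) = const with γ = 7/5.
T₂ = T₁ (V₁/V₂)^(γ−1) = 448 × (34.2/92.8)^0.4 = 448 × 0.6708 = 300.5 K.
W_by = nCᵥ(T₁ − T₂) = (2.1)(20.79)(448 − 300.5) = 6437 J.

W ≈ 6440 J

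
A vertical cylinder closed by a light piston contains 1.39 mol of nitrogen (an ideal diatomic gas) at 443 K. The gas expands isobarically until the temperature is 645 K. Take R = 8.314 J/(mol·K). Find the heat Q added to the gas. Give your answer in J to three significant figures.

Q ≈ 8170 J

Isobaric: W = nRΔT = (1.39)(8.314)(202) = 2334 J.
ΔU = nCᵥΔT with Cᵥ = 5R/2: ΔU = (1.39)(20.79)(202) = 5836 J.
Q = ΔU + W = 5836 + 2334 = 8170 J.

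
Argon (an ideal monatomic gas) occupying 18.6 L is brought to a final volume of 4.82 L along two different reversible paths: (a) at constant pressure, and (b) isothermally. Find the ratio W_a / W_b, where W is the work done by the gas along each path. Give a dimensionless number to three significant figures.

Path (a) isobaric: W = P₁(V₂ − V₁) → W_a/(P₁V₁) = -0.7409.
Path (b) isothermal: W = P₁V₁ ln(V₂/V₁) → W_b/(P₁V₁) = -1.35.
W_a / W_b = -0.7409 / -1.35 = 0.5486.

W_a / W_b ≈ 0.549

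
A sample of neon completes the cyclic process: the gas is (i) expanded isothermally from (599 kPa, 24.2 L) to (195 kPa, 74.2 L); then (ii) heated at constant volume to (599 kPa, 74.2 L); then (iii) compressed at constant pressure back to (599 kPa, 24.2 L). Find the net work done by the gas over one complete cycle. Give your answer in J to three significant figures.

Leg (i): W = PᵢVᵢ ln(V_f/Vᵢ) = (14496) ln(74.2/24.2) = 16241 J.
Leg (ii): W = 0.
Leg (iii): W = PΔV = (599)(24.2 − 74.2) = -29950 J.
W_net = 16241 − 29950 = -13709 J.

W_net ≈ -13700 J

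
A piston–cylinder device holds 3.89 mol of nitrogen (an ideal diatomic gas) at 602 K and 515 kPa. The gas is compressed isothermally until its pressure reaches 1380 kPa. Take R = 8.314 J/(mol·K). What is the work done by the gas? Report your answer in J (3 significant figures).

W ≈ -19200 J

Isothermal process: W = nRT ln(V₂/V₁) = nRT ln(P₁/P₂).
W = (3.89)(8.314)(602) × ln(515/1380)
  = 19470 × ln(0.3732) = 19470 × -0.9857
W_by_gas = -19191 J.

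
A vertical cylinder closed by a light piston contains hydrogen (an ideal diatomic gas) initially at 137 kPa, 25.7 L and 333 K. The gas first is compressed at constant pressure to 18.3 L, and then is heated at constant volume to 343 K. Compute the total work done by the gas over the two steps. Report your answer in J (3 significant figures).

W_total ≈ -1010 J

Step 1 (isobaric): W = PΔV = (137 kPa)(18.3 − 25.7 L) = -1014 J.
Step 2 (isochoric): W = 0 (constant volume).
W_total = -1014 + 0 = -1014 J.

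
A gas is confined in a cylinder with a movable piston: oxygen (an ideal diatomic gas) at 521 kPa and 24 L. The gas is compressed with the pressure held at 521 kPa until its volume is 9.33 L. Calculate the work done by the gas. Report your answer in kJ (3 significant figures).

W ≈ -7.64 kJ

Isobaric: W = P ΔV.
W = (521 kPa)(9.33 − 24 L) = (521)(-14.67) = -7643 J.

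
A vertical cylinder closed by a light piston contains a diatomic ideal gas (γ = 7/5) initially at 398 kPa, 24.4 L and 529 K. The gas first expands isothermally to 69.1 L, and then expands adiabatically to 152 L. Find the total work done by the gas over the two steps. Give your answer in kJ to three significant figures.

W_total ≈ 16.7 kJ

Step 1 (isothermal): W = P₁V₁ ln(V₂/V₁) = (9711) ln(69.1/24.4) = 10109 J.
After step 1: P = 140.5 kPa, V = 69.1 L, T = 529 K.
Step 2 (adiabatic): W = (P₁V₁ − P₂V₂)/(γ−1) = (9711 − 7085)/0.4 = 6566 J.
W_total = 10109 + 6566 = 16675 J.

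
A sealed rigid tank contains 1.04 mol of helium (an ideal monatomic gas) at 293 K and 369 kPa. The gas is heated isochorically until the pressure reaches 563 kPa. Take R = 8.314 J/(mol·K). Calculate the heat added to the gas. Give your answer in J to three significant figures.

Q ≈ 2000 J

Constant volume ⇒ W = 0, so Q = ΔU = nCᵥΔT with Cᵥ = 3R/2 = 12.47 J/(mol·K).
At constant V, T₂/T₁ = P₂/P₁ ⇒ ΔT = T₁(P₂/P₁ − 1) = 293·(563/369 − 1) = 154 K.
ΔU = (1.04)(12.47)(154) = 1998 J.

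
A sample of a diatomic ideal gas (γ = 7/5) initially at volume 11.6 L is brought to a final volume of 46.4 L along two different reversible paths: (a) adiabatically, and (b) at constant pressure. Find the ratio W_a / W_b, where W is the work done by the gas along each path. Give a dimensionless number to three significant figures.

Path (a) adiabatic: W = P₁V₁(1 − (V₁/V₂)^(γ−1))/(γ−1) → W_a/(P₁V₁) = 1.064.
Path (b) isobaric: W = P₁(V₂ − V₁) → W_b/(P₁V₁) = 3.
W_a / W_b = 1.064 / 3 = 0.3547.

W_a / W_b ≈ 0.355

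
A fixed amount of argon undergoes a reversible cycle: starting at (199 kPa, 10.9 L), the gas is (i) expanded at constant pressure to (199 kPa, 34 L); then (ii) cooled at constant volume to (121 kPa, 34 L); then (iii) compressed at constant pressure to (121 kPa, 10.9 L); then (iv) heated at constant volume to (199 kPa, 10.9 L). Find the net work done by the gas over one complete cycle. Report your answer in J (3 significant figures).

W_net ≈ 1800 J

Constant-volume legs do no work.
W(i) = (199)(34 − 10.9) = 4597 J; W(iii) = (121)(10.9 − 34) = -2795 J.
W_net = 4597 − 2795 = 1802 J (the clockwise enclosed area).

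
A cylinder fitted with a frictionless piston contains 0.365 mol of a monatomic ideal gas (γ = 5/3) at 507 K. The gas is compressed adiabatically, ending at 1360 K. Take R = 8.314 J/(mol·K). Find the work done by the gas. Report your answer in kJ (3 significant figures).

Adiabatic ⇒ Q = 0, so W_by = −ΔU = nCᵥ(T₁ − T₂).
Cᵥ = 3R/2 = 12.47 J/(mol·K).
W = (0.365)(12.47)(507 − 1360) = -3883 J.

W ≈ -3.88 kJ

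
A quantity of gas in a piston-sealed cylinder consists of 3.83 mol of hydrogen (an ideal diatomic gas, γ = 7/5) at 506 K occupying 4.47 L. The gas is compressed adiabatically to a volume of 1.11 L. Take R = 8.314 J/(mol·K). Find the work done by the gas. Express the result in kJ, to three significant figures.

W ≈ -30.0 kJ

Adiabatic: TV^(γ−1) = const with γ = 7/5.
T₂ = T₁ (V₁/V₂)^(γ−1) = 506 × (4.47/1.11)^0.4 = 506 × 1.746 = 883.4 K.
W_by = nCᵥ(T₁ − T₂) = (3.83)(20.79)(506 − 883.4) = -30041 J.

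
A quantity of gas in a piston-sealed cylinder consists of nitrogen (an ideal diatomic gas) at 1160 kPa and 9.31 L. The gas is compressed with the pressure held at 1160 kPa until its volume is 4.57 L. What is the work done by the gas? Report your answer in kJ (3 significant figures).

W ≈ -5.50 kJ

Isobaric: W = P ΔV.
W = (1160 kPa)(4.57 − 9.31 L) = (1160)(-4.74) = -5498 J.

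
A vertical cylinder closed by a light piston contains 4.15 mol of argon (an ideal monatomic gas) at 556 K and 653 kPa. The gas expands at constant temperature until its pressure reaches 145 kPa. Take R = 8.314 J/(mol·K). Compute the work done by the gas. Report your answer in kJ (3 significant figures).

W ≈ 28.9 kJ

Isothermal process: W = nRT ln(V₂/V₁) = nRT ln(P₁/P₂).
W = (4.15)(8.314)(556) × ln(653/145)
  = 19184 × ln(4.503) = 19184 × 1.505
W_by_gas = 28868 J.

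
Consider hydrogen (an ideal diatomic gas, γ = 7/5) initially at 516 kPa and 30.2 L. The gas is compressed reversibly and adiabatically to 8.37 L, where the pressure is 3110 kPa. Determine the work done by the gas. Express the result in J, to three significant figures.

W ≈ -26100 J

Adiabatic: W = (P₁V₁ − P₂V₂)/(γ − 1) with γ = 7/5.
P₁V₁ = 15583 J, P₂V₂ = 26031 J.
W = (15583 − 26031) / 0.4 = -26119 J.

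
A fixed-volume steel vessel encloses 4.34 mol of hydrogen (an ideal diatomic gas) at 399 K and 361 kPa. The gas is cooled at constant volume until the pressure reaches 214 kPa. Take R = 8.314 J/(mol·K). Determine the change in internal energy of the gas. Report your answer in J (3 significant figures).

ΔU ≈ -14700 J

Constant volume ⇒ W = 0, so Q = ΔU = nCᵥΔT with Cᵥ = 5R/2 = 20.79 J/(mol·K).
At constant V, T₂/T₁ = P₂/P₁ ⇒ ΔT = T₁(P₂/P₁ − 1) = 399·(214/361 − 1) = -162.5 K.
ΔU = (4.34)(20.79)(-162.5) = -14656 J.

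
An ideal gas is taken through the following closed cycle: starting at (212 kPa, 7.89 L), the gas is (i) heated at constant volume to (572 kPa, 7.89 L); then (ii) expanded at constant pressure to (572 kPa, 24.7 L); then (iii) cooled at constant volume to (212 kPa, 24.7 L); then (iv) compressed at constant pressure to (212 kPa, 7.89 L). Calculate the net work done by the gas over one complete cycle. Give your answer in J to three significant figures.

Constant-volume legs do no work.
W(ii) = (572)(24.7 − 7.89) = 9615 J; W(iv) = (212)(7.89 − 24.7) = -3564 J.
W_net = 9615 − 3564 = 6052 J (the clockwise enclosed area).

W_net ≈ 6050 J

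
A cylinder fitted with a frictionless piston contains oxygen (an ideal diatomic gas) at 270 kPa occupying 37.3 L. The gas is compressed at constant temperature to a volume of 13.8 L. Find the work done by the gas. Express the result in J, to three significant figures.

W ≈ -10000 J

Isothermal: W = nRT ln(V₂/V₁) = P₁V₁ ln(V₂/V₁).
P₁V₁ = (270 kPa)(37.3 L) = 10071 J.
W = 10071 × ln(13.8/37.3) = 10071 × -0.9943
W_by_gas = -10014 J.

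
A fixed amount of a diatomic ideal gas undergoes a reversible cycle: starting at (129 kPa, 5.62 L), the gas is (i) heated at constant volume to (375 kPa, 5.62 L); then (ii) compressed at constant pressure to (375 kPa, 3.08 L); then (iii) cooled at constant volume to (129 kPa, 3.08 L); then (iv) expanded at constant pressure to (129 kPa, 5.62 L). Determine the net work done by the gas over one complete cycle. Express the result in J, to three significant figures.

Constant-volume legs do no work.
W(ii) = (375)(3.08 − 5.62) = -952.5 J; W(iv) = (129)(5.62 − 3.08) = 327.7 J.
W_net = -952.5 + 327.7 = -624.8 J (the counter-clockwise enclosed area).

W_net ≈ -625 J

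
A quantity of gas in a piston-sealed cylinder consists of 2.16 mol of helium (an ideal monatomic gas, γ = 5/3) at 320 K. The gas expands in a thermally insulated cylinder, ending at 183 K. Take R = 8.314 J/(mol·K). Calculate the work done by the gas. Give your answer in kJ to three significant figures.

Adiabatic ⇒ Q = 0, so W_by = −ΔU = nCᵥ(T₁ − T₂).
Cᵥ = 3R/2 = 12.47 J/(mol·K).
W = (2.16)(12.47)(320 − 183) = 3690 J.

W ≈ 3.69 kJ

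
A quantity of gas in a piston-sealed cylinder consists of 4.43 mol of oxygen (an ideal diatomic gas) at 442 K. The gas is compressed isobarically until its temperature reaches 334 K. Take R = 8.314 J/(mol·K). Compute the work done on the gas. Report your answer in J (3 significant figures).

W ≈ 3980 J

Isobaric: W = P ΔV = nR ΔT.
W = (4.43)(8.314)(334 − 442) = -3978 J.
Work on gas = −W_by = 3978 J.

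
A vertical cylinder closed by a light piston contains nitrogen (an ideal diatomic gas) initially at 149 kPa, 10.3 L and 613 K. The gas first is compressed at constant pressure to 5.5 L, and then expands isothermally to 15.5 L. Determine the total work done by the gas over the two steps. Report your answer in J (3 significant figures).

W_total ≈ 134 J

Step 1 (isobaric): W = PΔV = (149 kPa)(5.5 − 10.3 L) = -715.2 J.
After step 1: P = 149 kPa, V = 5.5 L, T = 327.3 K.
Step 2 (isothermal): W = P₁V₁ ln(V₂/V₁) = (819.5) ln(15.5/5.5) = 849.1 J.
W_total = -715.2 + 849.1 = 133.9 J.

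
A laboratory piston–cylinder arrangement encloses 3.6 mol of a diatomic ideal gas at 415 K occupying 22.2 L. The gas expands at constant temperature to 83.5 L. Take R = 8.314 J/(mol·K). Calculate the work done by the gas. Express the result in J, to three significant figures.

Isothermal: W = nRT ln(V₂/V₁).
W = (3.6)(8.314)(415) × ln(83.5/22.2)
  = 12421 × 1.325
W_by_gas = 16455 J.

W ≈ 16500 J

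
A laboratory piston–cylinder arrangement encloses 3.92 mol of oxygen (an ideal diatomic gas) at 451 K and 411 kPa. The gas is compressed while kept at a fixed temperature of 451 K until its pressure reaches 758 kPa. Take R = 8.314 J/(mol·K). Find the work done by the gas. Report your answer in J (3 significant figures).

W ≈ -9000 J

Isothermal process: W = nRT ln(V₂/V₁) = nRT ln(P₁/P₂).
W = (3.92)(8.314)(451) × ln(411/758)
  = 14698 × ln(0.5422) = 14698 × -0.6121
W_by_gas = -8997 J.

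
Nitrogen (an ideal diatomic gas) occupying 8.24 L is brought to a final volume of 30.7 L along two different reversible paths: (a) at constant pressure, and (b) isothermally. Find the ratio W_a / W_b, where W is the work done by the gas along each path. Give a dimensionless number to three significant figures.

W_a / W_b ≈ 2.07

Path (a) isobaric: W = P₁(V₂ − V₁) → W_a/(P₁V₁) = 2.726.
Path (b) isothermal: W = P₁V₁ ln(V₂/V₁) → W_b/(P₁V₁) = 1.315.
W_a / W_b = 2.726 / 1.315 = 2.072.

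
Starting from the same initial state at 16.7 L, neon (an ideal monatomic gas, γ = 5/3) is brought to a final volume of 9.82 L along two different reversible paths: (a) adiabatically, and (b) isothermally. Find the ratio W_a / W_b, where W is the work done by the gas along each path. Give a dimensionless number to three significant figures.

Path (a) adiabatic: W = P₁V₁(1 − (V₁/V₂)^(γ−1))/(γ−1) → W_a/(P₁V₁) = -0.6371.
Path (b) isothermal: W = P₁V₁ ln(V₂/V₁) → W_b/(P₁V₁) = -0.531.
W_a / W_b = -0.6371 / -0.531 = 1.2.

W_a / W_b ≈ 1.20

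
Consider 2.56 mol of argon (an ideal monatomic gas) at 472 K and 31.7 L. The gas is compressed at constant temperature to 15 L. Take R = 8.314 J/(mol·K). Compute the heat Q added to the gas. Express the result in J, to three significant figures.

Isothermal ⇒ ΔU = 0, so Q = W = nRT ln(V₂/V₁).
Q = (2.56)(8.314)(472) ln(15/31.7) = 10046 × -0.7483 = -7517 J.

Q ≈ -7520 J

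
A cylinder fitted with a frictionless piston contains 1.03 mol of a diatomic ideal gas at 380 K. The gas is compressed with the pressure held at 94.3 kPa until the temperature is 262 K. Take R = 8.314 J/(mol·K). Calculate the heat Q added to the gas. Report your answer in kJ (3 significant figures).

Isobaric: W = nRΔT = (1.03)(8.314)(-118) = -1010 J.
ΔU = nCᵥΔT with Cᵥ = 5R/2: ΔU = (1.03)(20.79)(-118) = -2526 J.
Q = ΔU + W = -2526 − 1010 = -3537 J.

Q ≈ -3.54 kJ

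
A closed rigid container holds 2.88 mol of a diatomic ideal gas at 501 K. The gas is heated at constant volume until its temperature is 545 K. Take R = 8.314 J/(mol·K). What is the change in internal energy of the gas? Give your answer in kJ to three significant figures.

Constant volume ⇒ W = 0, so Q = ΔU = nCᵥΔT with Cᵥ = 5R/2 = 20.79 J/(mol·K).
ΔU = (2.88)(20.79)(545 − 501) = 2634 J.

ΔU ≈ 2.63 kJ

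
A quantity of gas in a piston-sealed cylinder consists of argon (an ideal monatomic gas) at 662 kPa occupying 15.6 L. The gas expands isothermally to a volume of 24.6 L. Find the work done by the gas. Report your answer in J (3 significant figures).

Isothermal: W = nRT ln(V₂/V₁) = P₁V₁ ln(V₂/V₁).
P₁V₁ = (662 kPa)(15.6 L) = 10327 J.
W = 10327 × ln(24.6/15.6) = 10327 × 0.4555
W_by_gas = 4704 J.

W ≈ 4700 J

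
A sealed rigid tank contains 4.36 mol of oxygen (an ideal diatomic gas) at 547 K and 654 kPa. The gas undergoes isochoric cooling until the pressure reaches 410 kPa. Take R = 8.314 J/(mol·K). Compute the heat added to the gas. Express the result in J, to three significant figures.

Constant volume ⇒ W = 0, so Q = ΔU = nCᵥΔT with Cᵥ = 5R/2 = 20.79 J/(mol·K).
At constant V, T₂/T₁ = P₂/P₁ ⇒ ΔT = T₁(P₂/P₁ − 1) = 547·(410/654 − 1) = -204.1 K.
ΔU = (4.36)(20.79)(-204.1) = -18494 J.

Q ≈ -18500 J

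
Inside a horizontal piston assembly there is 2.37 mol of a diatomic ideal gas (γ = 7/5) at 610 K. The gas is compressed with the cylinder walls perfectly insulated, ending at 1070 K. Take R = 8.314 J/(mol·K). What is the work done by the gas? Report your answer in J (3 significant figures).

Adiabatic ⇒ Q = 0, so W_by = −ΔU = nCᵥ(T₁ − T₂).
Cᵥ = 5R/2 = 20.79 J/(mol·K).
W = (2.37)(20.79)(610 − 1070) = -22660 J.

W ≈ -22700 J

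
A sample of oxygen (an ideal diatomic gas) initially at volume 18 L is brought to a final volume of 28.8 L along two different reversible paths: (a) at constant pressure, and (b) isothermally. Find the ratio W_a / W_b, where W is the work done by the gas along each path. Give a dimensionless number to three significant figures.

W_a / W_b ≈ 1.28

Path (a) isobaric: W = P₁(V₂ − V₁) → W_a/(P₁V₁) = 0.6.
Path (b) isothermal: W = P₁V₁ ln(V₂/V₁) → W_b/(P₁V₁) = 0.47.
W_a / W_b = 0.6 / 0.47 = 1.277.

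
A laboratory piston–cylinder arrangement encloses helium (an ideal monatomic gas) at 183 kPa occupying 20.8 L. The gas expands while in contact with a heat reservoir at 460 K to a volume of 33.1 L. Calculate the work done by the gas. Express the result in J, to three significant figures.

W ≈ 1770 J

Isothermal: W = nRT ln(V₂/V₁) = P₁V₁ ln(V₂/V₁).
P₁V₁ = (183 kPa)(20.8 L) = 3806 J.
W = 3806 × ln(33.1/20.8) = 3806 × 0.4646
W_by_gas = 1768 J.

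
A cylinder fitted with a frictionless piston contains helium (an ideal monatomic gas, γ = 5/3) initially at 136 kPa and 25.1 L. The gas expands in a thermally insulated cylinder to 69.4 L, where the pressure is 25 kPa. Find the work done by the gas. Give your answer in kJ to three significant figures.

W ≈ 2.52 kJ

Adiabatic: W = (P₁V₁ − P₂V₂)/(γ − 1) with γ = 5/3.
P₁V₁ = 3414 J, P₂V₂ = 1735 J.
W = (3414 − 1735) / 0.6667 = 2518 J.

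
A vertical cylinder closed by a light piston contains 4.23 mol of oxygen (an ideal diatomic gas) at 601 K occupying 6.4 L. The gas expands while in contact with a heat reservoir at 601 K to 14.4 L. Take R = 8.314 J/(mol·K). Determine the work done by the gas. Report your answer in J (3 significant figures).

W ≈ 17100 J

Isothermal: W = nRT ln(V₂/V₁).
W = (4.23)(8.314)(601) × ln(14.4/6.4)
  = 21136 × 0.8109
W_by_gas = 17140 J.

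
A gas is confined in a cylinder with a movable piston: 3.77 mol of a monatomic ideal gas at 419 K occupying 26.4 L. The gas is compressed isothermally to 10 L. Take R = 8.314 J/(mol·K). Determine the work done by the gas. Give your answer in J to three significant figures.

W ≈ -12700 J

Isothermal: W = nRT ln(V₂/V₁).
W = (3.77)(8.314)(419) × ln(10/26.4)
  = 13133 × -0.9708
W_by_gas = -12749 J.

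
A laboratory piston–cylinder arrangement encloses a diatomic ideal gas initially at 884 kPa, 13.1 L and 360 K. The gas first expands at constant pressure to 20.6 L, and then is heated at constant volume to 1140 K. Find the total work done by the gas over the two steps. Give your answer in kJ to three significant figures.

W_total ≈ 6.63 kJ

Step 1 (isobaric): W = PΔV = (884 kPa)(20.6 − 13.1 L) = 6630 J.
Step 2 (isochoric): W = 0 (constant volume).
W_total = 6630 + 0 = 6630 J.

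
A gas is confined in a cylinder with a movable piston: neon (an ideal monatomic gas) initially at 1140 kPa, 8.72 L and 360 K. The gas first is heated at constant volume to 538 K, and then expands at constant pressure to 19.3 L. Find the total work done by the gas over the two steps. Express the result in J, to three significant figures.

Step 1 (isochoric): W = 0 (constant volume).
After step 1: P = 1704 kPa (V unchanged).
Step 2 (isobaric): W = PΔV = (1704 kPa)(19.3 − 8.72 L) = 18025 J.
W_total = 0 + 18025 = 18025 J.

W_total ≈ 18000 J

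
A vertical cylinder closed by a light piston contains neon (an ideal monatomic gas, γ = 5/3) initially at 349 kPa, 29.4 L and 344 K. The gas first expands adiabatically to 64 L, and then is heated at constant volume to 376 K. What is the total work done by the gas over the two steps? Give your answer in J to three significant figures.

Step 1 (adiabatic): W = (P₁V₁ − P₂V₂)/(γ−1) = (10261 − 6109)/0.667 = 6228 J.
Step 2 (isochoric): W = 0 (constant volume).
W_total = 6228 + 0 = 6228 J.

W_total ≈ 6230 J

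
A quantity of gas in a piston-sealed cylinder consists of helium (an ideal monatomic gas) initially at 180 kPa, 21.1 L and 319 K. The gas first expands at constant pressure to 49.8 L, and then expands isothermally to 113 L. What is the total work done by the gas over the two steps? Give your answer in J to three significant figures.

W_total ≈ 12500 J

Step 1 (isobaric): W = PΔV = (180 kPa)(49.8 − 21.1 L) = 5166 J.
After step 1: P = 180 kPa, V = 49.8 L, T = 752.9 K.
Step 2 (isothermal): W = P₁V₁ ln(V₂/V₁) = (8964) ln(113/49.8) = 7345 J.
W_total = 5166 + 7345 = 12511 J.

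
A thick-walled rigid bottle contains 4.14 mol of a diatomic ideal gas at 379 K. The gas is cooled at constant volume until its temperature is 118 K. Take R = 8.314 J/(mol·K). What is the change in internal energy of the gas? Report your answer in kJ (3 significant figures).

Constant volume ⇒ W = 0, so Q = ΔU = nCᵥΔT with Cᵥ = 5R/2 = 20.79 J/(mol·K).
ΔU = (4.14)(20.79)(118 − 379) = -22459 J.

ΔU ≈ -22.5 kJ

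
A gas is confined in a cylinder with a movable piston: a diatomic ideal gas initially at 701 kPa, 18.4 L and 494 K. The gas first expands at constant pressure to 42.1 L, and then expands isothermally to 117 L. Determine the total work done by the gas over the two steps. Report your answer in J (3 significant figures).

W_total ≈ 46800 J

Step 1 (isobaric): W = PΔV = (701 kPa)(42.1 − 18.4 L) = 16614 J.
After step 1: P = 701 kPa, V = 42.1 L, T = 1130 K.
Step 2 (isothermal): W = P₁V₁ ln(V₂/V₁) = (29512) ln(117/42.1) = 30165 J.
W_total = 16614 + 30165 = 46779 J.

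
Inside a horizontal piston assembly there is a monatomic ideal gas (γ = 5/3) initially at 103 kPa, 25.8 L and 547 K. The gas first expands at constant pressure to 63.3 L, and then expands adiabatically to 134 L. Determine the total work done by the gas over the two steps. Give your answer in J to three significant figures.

W_total ≈ 7710 J

Step 1 (isobaric): W = PΔV = (103 kPa)(63.3 − 25.8 L) = 3862 J.
After step 1: P = 103 kPa, V = 63.3 L, T = 1342 K.
Step 2 (adiabatic): W = (P₁V₁ − P₂V₂)/(γ−1) = (6520 − 3955)/0.667 = 3848 J.
W_total = 3862 + 3848 = 7710 J.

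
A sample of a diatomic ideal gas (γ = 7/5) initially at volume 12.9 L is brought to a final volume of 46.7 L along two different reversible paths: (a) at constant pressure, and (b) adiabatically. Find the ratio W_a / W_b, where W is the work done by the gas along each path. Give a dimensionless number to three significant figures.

W_a / W_b ≈ 2.61

Path (a) isobaric: W = P₁(V₂ − V₁) → W_a/(P₁V₁) = 2.62.
Path (b) adiabatic: W = P₁V₁(1 − (V₁/V₂)^(γ−1))/(γ−1) → W_b/(P₁V₁) = 1.006.
W_a / W_b = 2.62 / 1.006 = 2.605.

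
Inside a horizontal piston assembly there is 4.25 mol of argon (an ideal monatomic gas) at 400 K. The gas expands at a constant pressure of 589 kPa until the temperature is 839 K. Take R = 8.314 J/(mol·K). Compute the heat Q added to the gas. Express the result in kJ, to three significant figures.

Isobaric: W = nRΔT = (4.25)(8.314)(439) = 15512 J.
ΔU = nCᵥΔT with Cᵥ = 3R/2: ΔU = (4.25)(12.47)(439) = 23268 J.
Q = ΔU + W = 23268 + 15512 = 38780 J.

Q ≈ 38.8 kJ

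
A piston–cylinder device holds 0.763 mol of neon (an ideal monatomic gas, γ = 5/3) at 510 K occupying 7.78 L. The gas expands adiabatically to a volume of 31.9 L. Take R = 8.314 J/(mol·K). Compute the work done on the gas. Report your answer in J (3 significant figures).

W ≈ -2960 J

Adiabatic: TV^(γ−1) = const with γ = 5/3.
T₂ = T₁ (V₁/V₂)^(γ−1) = 510 × (7.78/31.9)^0.667 = 510 × 0.3904 = 199.1 K.
W_by = nCᵥ(T₁ − T₂) = (0.763)(12.47)(510 − 199.1) = 2959 J.
Work on gas = −W_by = -2959 J.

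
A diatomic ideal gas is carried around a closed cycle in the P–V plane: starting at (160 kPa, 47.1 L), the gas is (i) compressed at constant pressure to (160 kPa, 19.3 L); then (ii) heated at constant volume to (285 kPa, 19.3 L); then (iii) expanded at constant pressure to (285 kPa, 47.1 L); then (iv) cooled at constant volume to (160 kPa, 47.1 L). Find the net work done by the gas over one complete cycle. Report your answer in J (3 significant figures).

Constant-volume legs do no work.
W(i) = (160)(19.3 − 47.1) = -4448 J; W(iii) = (285)(47.1 − 19.3) = 7923 J.
W_net = -4448 + 7923 = 3475 J (the clockwise enclosed area).

W_net ≈ 3480 J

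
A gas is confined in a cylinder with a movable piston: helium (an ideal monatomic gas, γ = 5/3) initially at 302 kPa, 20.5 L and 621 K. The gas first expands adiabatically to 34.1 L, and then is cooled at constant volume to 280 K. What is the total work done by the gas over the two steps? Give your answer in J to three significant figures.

Step 1 (adiabatic): W = (P₁V₁ − P₂V₂)/(γ−1) = (6191 − 4410)/0.667 = 2672 J.
Step 2 (isochoric): W = 0 (constant volume).
W_total = 2672 + 0 = 2672 J.

W_total ≈ 2670 J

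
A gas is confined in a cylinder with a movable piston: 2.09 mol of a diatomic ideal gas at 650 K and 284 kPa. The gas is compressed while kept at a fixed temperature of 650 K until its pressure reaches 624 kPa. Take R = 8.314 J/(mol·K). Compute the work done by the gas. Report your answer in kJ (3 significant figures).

W ≈ -8.89 kJ

Isothermal process: W = nRT ln(V₂/V₁) = nRT ln(P₁/P₂).
W = (2.09)(8.314)(650) × ln(284/624)
  = 11295 × ln(0.4551) = 11295 × -0.7872
W_by_gas = -8891 J.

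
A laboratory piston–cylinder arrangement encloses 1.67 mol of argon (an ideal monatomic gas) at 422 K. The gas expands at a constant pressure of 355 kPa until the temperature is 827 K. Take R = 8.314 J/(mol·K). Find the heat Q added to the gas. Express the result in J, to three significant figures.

Isobaric: W = nRΔT = (1.67)(8.314)(405) = 5623 J.
ΔU = nCᵥΔT with Cᵥ = 3R/2: ΔU = (1.67)(12.47)(405) = 8435 J.
Q = ΔU + W = 8435 + 5623 = 14058 J.

Q ≈ 14100 J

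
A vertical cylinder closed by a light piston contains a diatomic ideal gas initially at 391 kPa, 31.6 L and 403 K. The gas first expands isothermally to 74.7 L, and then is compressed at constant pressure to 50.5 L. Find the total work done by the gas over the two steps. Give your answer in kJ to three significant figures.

Step 1 (isothermal): W = P₁V₁ ln(V₂/V₁) = (12356) ln(74.7/31.6) = 10630 J.
After step 1: P = 165.4 kPa, V = 74.7 L, T = 403 K.
Step 2 (isobaric): W = PΔV = (165.4 kPa)(50.5 − 74.7 L) = -4003 J.
W_total = 10630 − 4003 = 6627 J.

W_total ≈ 6.63 kJ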